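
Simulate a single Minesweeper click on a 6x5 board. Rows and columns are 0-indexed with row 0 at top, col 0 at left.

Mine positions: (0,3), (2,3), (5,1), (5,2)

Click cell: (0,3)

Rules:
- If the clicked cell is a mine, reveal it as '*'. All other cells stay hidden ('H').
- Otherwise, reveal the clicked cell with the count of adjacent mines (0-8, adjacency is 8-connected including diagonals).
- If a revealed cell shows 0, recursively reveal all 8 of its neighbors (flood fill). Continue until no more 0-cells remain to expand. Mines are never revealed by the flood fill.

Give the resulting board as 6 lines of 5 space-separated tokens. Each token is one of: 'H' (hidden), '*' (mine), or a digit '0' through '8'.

H H H * H
H H H H H
H H H H H
H H H H H
H H H H H
H H H H H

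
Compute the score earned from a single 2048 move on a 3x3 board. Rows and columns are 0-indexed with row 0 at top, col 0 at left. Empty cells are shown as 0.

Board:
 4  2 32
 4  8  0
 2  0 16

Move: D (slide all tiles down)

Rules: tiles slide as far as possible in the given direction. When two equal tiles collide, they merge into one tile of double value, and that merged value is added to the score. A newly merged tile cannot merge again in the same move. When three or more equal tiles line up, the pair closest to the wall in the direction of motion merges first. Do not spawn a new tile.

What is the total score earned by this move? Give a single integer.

Answer: 8

Derivation:
Slide down:
col 0: [4, 4, 2] -> [0, 8, 2]  score +8 (running 8)
col 1: [2, 8, 0] -> [0, 2, 8]  score +0 (running 8)
col 2: [32, 0, 16] -> [0, 32, 16]  score +0 (running 8)
Board after move:
 0  0  0
 8  2 32
 2  8 16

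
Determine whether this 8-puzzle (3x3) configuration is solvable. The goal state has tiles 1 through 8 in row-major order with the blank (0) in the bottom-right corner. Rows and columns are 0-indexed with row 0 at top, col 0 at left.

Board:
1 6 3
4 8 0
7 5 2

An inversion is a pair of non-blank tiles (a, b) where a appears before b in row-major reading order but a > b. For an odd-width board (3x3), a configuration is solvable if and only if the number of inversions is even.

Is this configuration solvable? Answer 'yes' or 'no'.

Inversions (pairs i<j in row-major order where tile[i] > tile[j] > 0): 12
12 is even, so the puzzle is solvable.

Answer: yes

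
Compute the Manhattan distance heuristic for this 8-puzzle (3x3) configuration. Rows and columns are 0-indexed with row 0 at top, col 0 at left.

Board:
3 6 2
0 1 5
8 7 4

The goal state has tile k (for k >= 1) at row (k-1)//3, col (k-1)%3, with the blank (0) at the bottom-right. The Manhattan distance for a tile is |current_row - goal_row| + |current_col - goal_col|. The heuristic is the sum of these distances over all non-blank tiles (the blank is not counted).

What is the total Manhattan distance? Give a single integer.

Tile 3: at (0,0), goal (0,2), distance |0-0|+|0-2| = 2
Tile 6: at (0,1), goal (1,2), distance |0-1|+|1-2| = 2
Tile 2: at (0,2), goal (0,1), distance |0-0|+|2-1| = 1
Tile 1: at (1,1), goal (0,0), distance |1-0|+|1-0| = 2
Tile 5: at (1,2), goal (1,1), distance |1-1|+|2-1| = 1
Tile 8: at (2,0), goal (2,1), distance |2-2|+|0-1| = 1
Tile 7: at (2,1), goal (2,0), distance |2-2|+|1-0| = 1
Tile 4: at (2,2), goal (1,0), distance |2-1|+|2-0| = 3
Sum: 2 + 2 + 1 + 2 + 1 + 1 + 1 + 3 = 13

Answer: 13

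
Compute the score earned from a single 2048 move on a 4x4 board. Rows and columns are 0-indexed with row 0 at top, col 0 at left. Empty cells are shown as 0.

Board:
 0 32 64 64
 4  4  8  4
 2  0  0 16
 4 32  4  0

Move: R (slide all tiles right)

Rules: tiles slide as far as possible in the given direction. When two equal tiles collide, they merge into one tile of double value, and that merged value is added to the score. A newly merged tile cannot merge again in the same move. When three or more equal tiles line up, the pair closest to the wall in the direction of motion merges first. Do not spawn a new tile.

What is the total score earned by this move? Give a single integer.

Slide right:
row 0: [0, 32, 64, 64] -> [0, 0, 32, 128]  score +128 (running 128)
row 1: [4, 4, 8, 4] -> [0, 8, 8, 4]  score +8 (running 136)
row 2: [2, 0, 0, 16] -> [0, 0, 2, 16]  score +0 (running 136)
row 3: [4, 32, 4, 0] -> [0, 4, 32, 4]  score +0 (running 136)
Board after move:
  0   0  32 128
  0   8   8   4
  0   0   2  16
  0   4  32   4

Answer: 136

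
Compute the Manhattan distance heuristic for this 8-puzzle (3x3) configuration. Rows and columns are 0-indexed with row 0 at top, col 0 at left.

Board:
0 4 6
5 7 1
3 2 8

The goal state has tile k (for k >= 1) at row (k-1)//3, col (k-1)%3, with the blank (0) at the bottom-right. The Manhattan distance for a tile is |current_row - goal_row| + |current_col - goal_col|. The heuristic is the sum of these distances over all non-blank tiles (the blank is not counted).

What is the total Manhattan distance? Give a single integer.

Tile 4: (0,1)->(1,0) = 2
Tile 6: (0,2)->(1,2) = 1
Tile 5: (1,0)->(1,1) = 1
Tile 7: (1,1)->(2,0) = 2
Tile 1: (1,2)->(0,0) = 3
Tile 3: (2,0)->(0,2) = 4
Tile 2: (2,1)->(0,1) = 2
Tile 8: (2,2)->(2,1) = 1
Sum: 2 + 1 + 1 + 2 + 3 + 4 + 2 + 1 = 16

Answer: 16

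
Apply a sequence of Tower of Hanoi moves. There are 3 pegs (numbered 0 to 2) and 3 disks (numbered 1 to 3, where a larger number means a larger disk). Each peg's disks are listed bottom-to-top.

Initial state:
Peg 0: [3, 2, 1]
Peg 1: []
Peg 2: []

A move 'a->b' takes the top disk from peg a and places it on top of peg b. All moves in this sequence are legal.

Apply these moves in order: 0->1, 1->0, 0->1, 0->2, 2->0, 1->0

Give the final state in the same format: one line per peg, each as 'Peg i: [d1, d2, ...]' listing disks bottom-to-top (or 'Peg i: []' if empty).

Answer: Peg 0: [3, 2, 1]
Peg 1: []
Peg 2: []

Derivation:
After move 1 (0->1):
Peg 0: [3, 2]
Peg 1: [1]
Peg 2: []

After move 2 (1->0):
Peg 0: [3, 2, 1]
Peg 1: []
Peg 2: []

After move 3 (0->1):
Peg 0: [3, 2]
Peg 1: [1]
Peg 2: []

After move 4 (0->2):
Peg 0: [3]
Peg 1: [1]
Peg 2: [2]

After move 5 (2->0):
Peg 0: [3, 2]
Peg 1: [1]
Peg 2: []

After move 6 (1->0):
Peg 0: [3, 2, 1]
Peg 1: []
Peg 2: []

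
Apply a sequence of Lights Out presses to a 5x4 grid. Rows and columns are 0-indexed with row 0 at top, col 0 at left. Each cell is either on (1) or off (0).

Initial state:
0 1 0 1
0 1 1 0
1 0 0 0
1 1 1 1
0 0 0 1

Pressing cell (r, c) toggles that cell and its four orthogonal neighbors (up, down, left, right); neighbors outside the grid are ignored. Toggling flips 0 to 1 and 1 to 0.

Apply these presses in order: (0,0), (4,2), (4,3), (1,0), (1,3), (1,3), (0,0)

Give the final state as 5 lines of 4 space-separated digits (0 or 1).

After press 1 at (0,0):
1 0 0 1
1 1 1 0
1 0 0 0
1 1 1 1
0 0 0 1

After press 2 at (4,2):
1 0 0 1
1 1 1 0
1 0 0 0
1 1 0 1
0 1 1 0

After press 3 at (4,3):
1 0 0 1
1 1 1 0
1 0 0 0
1 1 0 0
0 1 0 1

After press 4 at (1,0):
0 0 0 1
0 0 1 0
0 0 0 0
1 1 0 0
0 1 0 1

After press 5 at (1,3):
0 0 0 0
0 0 0 1
0 0 0 1
1 1 0 0
0 1 0 1

After press 6 at (1,3):
0 0 0 1
0 0 1 0
0 0 0 0
1 1 0 0
0 1 0 1

After press 7 at (0,0):
1 1 0 1
1 0 1 0
0 0 0 0
1 1 0 0
0 1 0 1

Answer: 1 1 0 1
1 0 1 0
0 0 0 0
1 1 0 0
0 1 0 1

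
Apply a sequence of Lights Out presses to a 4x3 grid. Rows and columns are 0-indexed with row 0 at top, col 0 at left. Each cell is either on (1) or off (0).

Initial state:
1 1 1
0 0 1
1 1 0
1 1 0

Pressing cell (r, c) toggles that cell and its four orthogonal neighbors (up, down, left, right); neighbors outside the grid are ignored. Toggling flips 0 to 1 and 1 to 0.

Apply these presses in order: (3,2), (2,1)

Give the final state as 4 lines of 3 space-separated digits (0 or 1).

Answer: 1 1 1
0 1 1
0 0 0
1 1 1

Derivation:
After press 1 at (3,2):
1 1 1
0 0 1
1 1 1
1 0 1

After press 2 at (2,1):
1 1 1
0 1 1
0 0 0
1 1 1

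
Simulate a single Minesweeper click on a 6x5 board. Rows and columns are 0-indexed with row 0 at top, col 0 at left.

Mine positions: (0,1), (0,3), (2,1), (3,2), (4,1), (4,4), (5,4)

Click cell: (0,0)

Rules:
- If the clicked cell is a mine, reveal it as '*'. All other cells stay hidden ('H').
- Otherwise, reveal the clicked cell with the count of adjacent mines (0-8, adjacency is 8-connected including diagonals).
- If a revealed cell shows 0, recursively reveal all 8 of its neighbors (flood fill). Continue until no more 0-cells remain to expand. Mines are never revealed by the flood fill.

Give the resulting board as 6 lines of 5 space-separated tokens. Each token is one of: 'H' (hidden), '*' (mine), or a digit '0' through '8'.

1 H H H H
H H H H H
H H H H H
H H H H H
H H H H H
H H H H H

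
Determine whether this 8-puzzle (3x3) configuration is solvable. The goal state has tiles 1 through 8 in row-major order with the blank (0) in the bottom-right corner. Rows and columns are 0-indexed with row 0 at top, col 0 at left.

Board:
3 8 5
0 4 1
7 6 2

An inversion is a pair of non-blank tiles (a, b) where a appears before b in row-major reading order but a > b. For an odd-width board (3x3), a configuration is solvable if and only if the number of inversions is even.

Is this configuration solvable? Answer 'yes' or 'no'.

Inversions (pairs i<j in row-major order where tile[i] > tile[j] > 0): 16
16 is even, so the puzzle is solvable.

Answer: yes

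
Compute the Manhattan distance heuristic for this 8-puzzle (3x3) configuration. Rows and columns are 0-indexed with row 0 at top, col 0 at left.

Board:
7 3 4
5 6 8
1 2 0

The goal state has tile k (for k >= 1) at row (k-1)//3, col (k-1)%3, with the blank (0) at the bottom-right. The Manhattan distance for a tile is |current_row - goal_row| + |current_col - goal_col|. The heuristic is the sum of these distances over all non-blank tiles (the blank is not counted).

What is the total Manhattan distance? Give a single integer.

Answer: 14

Derivation:
Tile 7: at (0,0), goal (2,0), distance |0-2|+|0-0| = 2
Tile 3: at (0,1), goal (0,2), distance |0-0|+|1-2| = 1
Tile 4: at (0,2), goal (1,0), distance |0-1|+|2-0| = 3
Tile 5: at (1,0), goal (1,1), distance |1-1|+|0-1| = 1
Tile 6: at (1,1), goal (1,2), distance |1-1|+|1-2| = 1
Tile 8: at (1,2), goal (2,1), distance |1-2|+|2-1| = 2
Tile 1: at (2,0), goal (0,0), distance |2-0|+|0-0| = 2
Tile 2: at (2,1), goal (0,1), distance |2-0|+|1-1| = 2
Sum: 2 + 1 + 3 + 1 + 1 + 2 + 2 + 2 = 14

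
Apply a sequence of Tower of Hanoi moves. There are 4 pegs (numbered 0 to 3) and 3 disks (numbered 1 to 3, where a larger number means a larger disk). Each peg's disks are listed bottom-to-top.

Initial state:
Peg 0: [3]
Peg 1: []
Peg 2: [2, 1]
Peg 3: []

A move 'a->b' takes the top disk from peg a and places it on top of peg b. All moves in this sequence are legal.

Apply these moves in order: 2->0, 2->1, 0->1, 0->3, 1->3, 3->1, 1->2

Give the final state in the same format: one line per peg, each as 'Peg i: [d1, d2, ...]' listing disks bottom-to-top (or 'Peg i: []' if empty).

Answer: Peg 0: []
Peg 1: [2]
Peg 2: [1]
Peg 3: [3]

Derivation:
After move 1 (2->0):
Peg 0: [3, 1]
Peg 1: []
Peg 2: [2]
Peg 3: []

After move 2 (2->1):
Peg 0: [3, 1]
Peg 1: [2]
Peg 2: []
Peg 3: []

After move 3 (0->1):
Peg 0: [3]
Peg 1: [2, 1]
Peg 2: []
Peg 3: []

After move 4 (0->3):
Peg 0: []
Peg 1: [2, 1]
Peg 2: []
Peg 3: [3]

After move 5 (1->3):
Peg 0: []
Peg 1: [2]
Peg 2: []
Peg 3: [3, 1]

After move 6 (3->1):
Peg 0: []
Peg 1: [2, 1]
Peg 2: []
Peg 3: [3]

After move 7 (1->2):
Peg 0: []
Peg 1: [2]
Peg 2: [1]
Peg 3: [3]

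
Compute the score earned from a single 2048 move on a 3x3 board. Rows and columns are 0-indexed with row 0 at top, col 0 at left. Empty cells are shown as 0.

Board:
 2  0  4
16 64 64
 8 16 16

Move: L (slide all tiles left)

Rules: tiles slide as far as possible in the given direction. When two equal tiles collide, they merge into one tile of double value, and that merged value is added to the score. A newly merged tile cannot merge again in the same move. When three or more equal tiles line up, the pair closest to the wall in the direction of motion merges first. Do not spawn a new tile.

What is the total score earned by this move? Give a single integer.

Answer: 160

Derivation:
Slide left:
row 0: [2, 0, 4] -> [2, 4, 0]  score +0 (running 0)
row 1: [16, 64, 64] -> [16, 128, 0]  score +128 (running 128)
row 2: [8, 16, 16] -> [8, 32, 0]  score +32 (running 160)
Board after move:
  2   4   0
 16 128   0
  8  32   0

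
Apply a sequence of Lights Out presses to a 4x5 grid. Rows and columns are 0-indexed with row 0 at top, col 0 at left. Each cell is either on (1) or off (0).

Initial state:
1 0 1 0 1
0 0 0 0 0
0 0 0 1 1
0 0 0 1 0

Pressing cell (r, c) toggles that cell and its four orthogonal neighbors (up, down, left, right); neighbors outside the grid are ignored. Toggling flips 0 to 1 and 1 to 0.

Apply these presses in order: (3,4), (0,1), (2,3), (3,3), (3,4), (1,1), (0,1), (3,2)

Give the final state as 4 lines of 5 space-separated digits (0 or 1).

After press 1 at (3,4):
1 0 1 0 1
0 0 0 0 0
0 0 0 1 0
0 0 0 0 1

After press 2 at (0,1):
0 1 0 0 1
0 1 0 0 0
0 0 0 1 0
0 0 0 0 1

After press 3 at (2,3):
0 1 0 0 1
0 1 0 1 0
0 0 1 0 1
0 0 0 1 1

After press 4 at (3,3):
0 1 0 0 1
0 1 0 1 0
0 0 1 1 1
0 0 1 0 0

After press 5 at (3,4):
0 1 0 0 1
0 1 0 1 0
0 0 1 1 0
0 0 1 1 1

After press 6 at (1,1):
0 0 0 0 1
1 0 1 1 0
0 1 1 1 0
0 0 1 1 1

After press 7 at (0,1):
1 1 1 0 1
1 1 1 1 0
0 1 1 1 0
0 0 1 1 1

After press 8 at (3,2):
1 1 1 0 1
1 1 1 1 0
0 1 0 1 0
0 1 0 0 1

Answer: 1 1 1 0 1
1 1 1 1 0
0 1 0 1 0
0 1 0 0 1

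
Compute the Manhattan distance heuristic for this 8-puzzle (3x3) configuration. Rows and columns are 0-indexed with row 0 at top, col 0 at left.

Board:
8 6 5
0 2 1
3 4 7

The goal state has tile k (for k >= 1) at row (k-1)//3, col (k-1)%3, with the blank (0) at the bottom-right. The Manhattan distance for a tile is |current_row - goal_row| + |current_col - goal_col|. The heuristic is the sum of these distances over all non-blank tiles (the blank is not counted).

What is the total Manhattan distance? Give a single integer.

Answer: 19

Derivation:
Tile 8: at (0,0), goal (2,1), distance |0-2|+|0-1| = 3
Tile 6: at (0,1), goal (1,2), distance |0-1|+|1-2| = 2
Tile 5: at (0,2), goal (1,1), distance |0-1|+|2-1| = 2
Tile 2: at (1,1), goal (0,1), distance |1-0|+|1-1| = 1
Tile 1: at (1,2), goal (0,0), distance |1-0|+|2-0| = 3
Tile 3: at (2,0), goal (0,2), distance |2-0|+|0-2| = 4
Tile 4: at (2,1), goal (1,0), distance |2-1|+|1-0| = 2
Tile 7: at (2,2), goal (2,0), distance |2-2|+|2-0| = 2
Sum: 3 + 2 + 2 + 1 + 3 + 4 + 2 + 2 = 19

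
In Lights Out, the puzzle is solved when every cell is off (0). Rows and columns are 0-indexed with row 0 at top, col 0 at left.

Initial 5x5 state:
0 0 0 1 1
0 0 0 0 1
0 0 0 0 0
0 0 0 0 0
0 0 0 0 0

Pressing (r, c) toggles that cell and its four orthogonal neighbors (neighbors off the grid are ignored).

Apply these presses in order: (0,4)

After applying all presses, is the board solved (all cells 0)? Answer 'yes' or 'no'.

After press 1 at (0,4):
0 0 0 0 0
0 0 0 0 0
0 0 0 0 0
0 0 0 0 0
0 0 0 0 0

Lights still on: 0

Answer: yes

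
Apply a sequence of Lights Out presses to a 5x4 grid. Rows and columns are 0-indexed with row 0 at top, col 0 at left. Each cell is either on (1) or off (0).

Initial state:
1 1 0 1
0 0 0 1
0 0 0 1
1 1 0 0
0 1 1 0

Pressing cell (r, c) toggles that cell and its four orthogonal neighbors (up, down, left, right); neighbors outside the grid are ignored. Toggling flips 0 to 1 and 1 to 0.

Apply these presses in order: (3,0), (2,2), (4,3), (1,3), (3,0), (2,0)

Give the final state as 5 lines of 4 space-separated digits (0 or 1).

Answer: 1 1 0 0
1 0 0 0
1 0 1 1
0 1 1 1
0 1 0 1

Derivation:
After press 1 at (3,0):
1 1 0 1
0 0 0 1
1 0 0 1
0 0 0 0
1 1 1 0

After press 2 at (2,2):
1 1 0 1
0 0 1 1
1 1 1 0
0 0 1 0
1 1 1 0

After press 3 at (4,3):
1 1 0 1
0 0 1 1
1 1 1 0
0 0 1 1
1 1 0 1

After press 4 at (1,3):
1 1 0 0
0 0 0 0
1 1 1 1
0 0 1 1
1 1 0 1

After press 5 at (3,0):
1 1 0 0
0 0 0 0
0 1 1 1
1 1 1 1
0 1 0 1

After press 6 at (2,0):
1 1 0 0
1 0 0 0
1 0 1 1
0 1 1 1
0 1 0 1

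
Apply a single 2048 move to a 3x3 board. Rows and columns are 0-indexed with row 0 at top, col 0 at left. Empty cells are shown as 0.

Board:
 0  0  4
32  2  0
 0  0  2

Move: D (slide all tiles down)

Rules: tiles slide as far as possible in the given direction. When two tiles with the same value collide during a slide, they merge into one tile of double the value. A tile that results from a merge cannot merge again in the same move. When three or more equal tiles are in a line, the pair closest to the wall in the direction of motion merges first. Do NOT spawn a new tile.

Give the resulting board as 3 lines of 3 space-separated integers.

Slide down:
col 0: [0, 32, 0] -> [0, 0, 32]
col 1: [0, 2, 0] -> [0, 0, 2]
col 2: [4, 0, 2] -> [0, 4, 2]

Answer:  0  0  0
 0  0  4
32  2  2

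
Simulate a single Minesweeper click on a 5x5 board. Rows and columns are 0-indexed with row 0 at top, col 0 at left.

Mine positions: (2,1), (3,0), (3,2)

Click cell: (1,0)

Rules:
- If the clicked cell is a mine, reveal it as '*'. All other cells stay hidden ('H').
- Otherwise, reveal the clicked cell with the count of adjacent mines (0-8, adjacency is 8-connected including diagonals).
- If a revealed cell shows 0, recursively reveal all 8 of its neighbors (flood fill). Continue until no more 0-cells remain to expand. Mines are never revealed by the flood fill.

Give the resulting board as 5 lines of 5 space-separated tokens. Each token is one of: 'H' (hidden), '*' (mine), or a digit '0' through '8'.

H H H H H
1 H H H H
H H H H H
H H H H H
H H H H H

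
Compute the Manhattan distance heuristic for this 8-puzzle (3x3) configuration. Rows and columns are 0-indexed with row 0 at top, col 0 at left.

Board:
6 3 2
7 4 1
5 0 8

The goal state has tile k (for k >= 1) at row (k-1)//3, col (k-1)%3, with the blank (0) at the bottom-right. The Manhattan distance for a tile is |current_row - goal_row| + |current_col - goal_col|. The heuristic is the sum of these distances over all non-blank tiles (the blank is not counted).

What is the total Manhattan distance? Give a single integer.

Answer: 13

Derivation:
Tile 6: (0,0)->(1,2) = 3
Tile 3: (0,1)->(0,2) = 1
Tile 2: (0,2)->(0,1) = 1
Tile 7: (1,0)->(2,0) = 1
Tile 4: (1,1)->(1,0) = 1
Tile 1: (1,2)->(0,0) = 3
Tile 5: (2,0)->(1,1) = 2
Tile 8: (2,2)->(2,1) = 1
Sum: 3 + 1 + 1 + 1 + 1 + 3 + 2 + 1 = 13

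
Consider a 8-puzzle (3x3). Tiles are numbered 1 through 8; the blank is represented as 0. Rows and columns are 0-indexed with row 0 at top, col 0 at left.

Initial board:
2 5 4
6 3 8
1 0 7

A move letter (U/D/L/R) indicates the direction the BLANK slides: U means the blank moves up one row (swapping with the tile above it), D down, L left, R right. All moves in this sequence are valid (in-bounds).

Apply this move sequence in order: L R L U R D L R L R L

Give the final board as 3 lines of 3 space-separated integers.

After move 1 (L):
2 5 4
6 3 8
0 1 7

After move 2 (R):
2 5 4
6 3 8
1 0 7

After move 3 (L):
2 5 4
6 3 8
0 1 7

After move 4 (U):
2 5 4
0 3 8
6 1 7

After move 5 (R):
2 5 4
3 0 8
6 1 7

After move 6 (D):
2 5 4
3 1 8
6 0 7

After move 7 (L):
2 5 4
3 1 8
0 6 7

After move 8 (R):
2 5 4
3 1 8
6 0 7

After move 9 (L):
2 5 4
3 1 8
0 6 7

After move 10 (R):
2 5 4
3 1 8
6 0 7

After move 11 (L):
2 5 4
3 1 8
0 6 7

Answer: 2 5 4
3 1 8
0 6 7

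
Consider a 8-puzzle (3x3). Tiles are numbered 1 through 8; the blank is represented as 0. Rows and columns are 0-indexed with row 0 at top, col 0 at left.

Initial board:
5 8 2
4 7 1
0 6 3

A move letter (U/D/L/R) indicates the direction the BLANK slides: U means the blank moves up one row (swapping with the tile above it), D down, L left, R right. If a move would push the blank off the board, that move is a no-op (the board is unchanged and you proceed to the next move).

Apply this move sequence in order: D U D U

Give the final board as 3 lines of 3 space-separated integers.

After move 1 (D):
5 8 2
4 7 1
0 6 3

After move 2 (U):
5 8 2
0 7 1
4 6 3

After move 3 (D):
5 8 2
4 7 1
0 6 3

After move 4 (U):
5 8 2
0 7 1
4 6 3

Answer: 5 8 2
0 7 1
4 6 3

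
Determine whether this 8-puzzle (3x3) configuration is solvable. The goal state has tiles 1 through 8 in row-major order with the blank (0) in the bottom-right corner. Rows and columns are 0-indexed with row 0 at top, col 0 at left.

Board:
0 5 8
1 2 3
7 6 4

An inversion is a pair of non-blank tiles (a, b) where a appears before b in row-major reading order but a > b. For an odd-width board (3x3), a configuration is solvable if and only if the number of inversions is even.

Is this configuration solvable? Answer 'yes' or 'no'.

Inversions (pairs i<j in row-major order where tile[i] > tile[j] > 0): 13
13 is odd, so the puzzle is not solvable.

Answer: no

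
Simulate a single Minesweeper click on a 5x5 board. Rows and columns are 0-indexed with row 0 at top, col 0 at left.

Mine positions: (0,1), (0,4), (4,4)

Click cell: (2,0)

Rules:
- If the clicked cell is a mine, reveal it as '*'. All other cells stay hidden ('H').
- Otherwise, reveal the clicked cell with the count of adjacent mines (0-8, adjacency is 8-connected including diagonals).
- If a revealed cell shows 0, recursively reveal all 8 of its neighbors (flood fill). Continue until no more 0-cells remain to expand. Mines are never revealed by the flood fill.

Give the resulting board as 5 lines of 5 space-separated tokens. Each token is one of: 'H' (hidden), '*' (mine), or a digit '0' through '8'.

H H H H H
1 1 1 1 1
0 0 0 0 0
0 0 0 1 1
0 0 0 1 H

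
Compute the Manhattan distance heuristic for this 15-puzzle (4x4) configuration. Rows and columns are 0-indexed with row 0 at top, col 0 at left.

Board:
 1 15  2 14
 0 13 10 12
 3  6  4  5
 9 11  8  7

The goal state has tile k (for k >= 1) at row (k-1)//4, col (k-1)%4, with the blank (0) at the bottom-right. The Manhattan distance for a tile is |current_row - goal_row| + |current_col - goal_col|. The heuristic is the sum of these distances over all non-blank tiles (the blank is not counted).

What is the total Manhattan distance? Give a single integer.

Answer: 37

Derivation:
Tile 1: at (0,0), goal (0,0), distance |0-0|+|0-0| = 0
Tile 15: at (0,1), goal (3,2), distance |0-3|+|1-2| = 4
Tile 2: at (0,2), goal (0,1), distance |0-0|+|2-1| = 1
Tile 14: at (0,3), goal (3,1), distance |0-3|+|3-1| = 5
Tile 13: at (1,1), goal (3,0), distance |1-3|+|1-0| = 3
Tile 10: at (1,2), goal (2,1), distance |1-2|+|2-1| = 2
Tile 12: at (1,3), goal (2,3), distance |1-2|+|3-3| = 1
Tile 3: at (2,0), goal (0,2), distance |2-0|+|0-2| = 4
Tile 6: at (2,1), goal (1,1), distance |2-1|+|1-1| = 1
Tile 4: at (2,2), goal (0,3), distance |2-0|+|2-3| = 3
Tile 5: at (2,3), goal (1,0), distance |2-1|+|3-0| = 4
Tile 9: at (3,0), goal (2,0), distance |3-2|+|0-0| = 1
Tile 11: at (3,1), goal (2,2), distance |3-2|+|1-2| = 2
Tile 8: at (3,2), goal (1,3), distance |3-1|+|2-3| = 3
Tile 7: at (3,3), goal (1,2), distance |3-1|+|3-2| = 3
Sum: 0 + 4 + 1 + 5 + 3 + 2 + 1 + 4 + 1 + 3 + 4 + 1 + 2 + 3 + 3 = 37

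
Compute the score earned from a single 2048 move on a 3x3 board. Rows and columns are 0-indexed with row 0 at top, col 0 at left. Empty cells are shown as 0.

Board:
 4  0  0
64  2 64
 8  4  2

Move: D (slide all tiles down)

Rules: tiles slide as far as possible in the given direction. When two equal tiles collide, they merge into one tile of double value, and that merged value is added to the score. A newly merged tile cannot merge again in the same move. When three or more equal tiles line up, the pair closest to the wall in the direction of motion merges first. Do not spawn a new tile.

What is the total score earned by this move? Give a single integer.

Answer: 0

Derivation:
Slide down:
col 0: [4, 64, 8] -> [4, 64, 8]  score +0 (running 0)
col 1: [0, 2, 4] -> [0, 2, 4]  score +0 (running 0)
col 2: [0, 64, 2] -> [0, 64, 2]  score +0 (running 0)
Board after move:
 4  0  0
64  2 64
 8  4  2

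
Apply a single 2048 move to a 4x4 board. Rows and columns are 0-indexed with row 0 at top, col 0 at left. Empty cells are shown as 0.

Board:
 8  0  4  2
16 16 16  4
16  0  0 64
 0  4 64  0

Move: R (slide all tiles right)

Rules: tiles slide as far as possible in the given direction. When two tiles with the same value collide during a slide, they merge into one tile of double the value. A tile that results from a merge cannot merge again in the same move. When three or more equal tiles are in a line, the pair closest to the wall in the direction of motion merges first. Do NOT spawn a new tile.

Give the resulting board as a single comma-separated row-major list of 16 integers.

Answer: 0, 8, 4, 2, 0, 16, 32, 4, 0, 0, 16, 64, 0, 0, 4, 64

Derivation:
Slide right:
row 0: [8, 0, 4, 2] -> [0, 8, 4, 2]
row 1: [16, 16, 16, 4] -> [0, 16, 32, 4]
row 2: [16, 0, 0, 64] -> [0, 0, 16, 64]
row 3: [0, 4, 64, 0] -> [0, 0, 4, 64]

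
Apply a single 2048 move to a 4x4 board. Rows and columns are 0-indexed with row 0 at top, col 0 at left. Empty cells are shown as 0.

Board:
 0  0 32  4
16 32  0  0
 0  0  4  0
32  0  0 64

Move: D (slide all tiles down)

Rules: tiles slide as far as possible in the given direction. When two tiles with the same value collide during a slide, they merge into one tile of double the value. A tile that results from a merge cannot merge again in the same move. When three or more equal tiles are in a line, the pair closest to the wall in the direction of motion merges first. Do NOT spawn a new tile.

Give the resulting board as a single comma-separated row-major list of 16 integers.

Slide down:
col 0: [0, 16, 0, 32] -> [0, 0, 16, 32]
col 1: [0, 32, 0, 0] -> [0, 0, 0, 32]
col 2: [32, 0, 4, 0] -> [0, 0, 32, 4]
col 3: [4, 0, 0, 64] -> [0, 0, 4, 64]

Answer: 0, 0, 0, 0, 0, 0, 0, 0, 16, 0, 32, 4, 32, 32, 4, 64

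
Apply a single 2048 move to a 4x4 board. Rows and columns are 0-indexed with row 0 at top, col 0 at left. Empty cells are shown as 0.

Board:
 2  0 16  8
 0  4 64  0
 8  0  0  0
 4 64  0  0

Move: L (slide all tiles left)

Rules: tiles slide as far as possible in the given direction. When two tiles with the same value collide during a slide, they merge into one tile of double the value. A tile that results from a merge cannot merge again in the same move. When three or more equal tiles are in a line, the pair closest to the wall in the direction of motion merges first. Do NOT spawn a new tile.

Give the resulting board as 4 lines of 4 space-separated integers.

Answer:  2 16  8  0
 4 64  0  0
 8  0  0  0
 4 64  0  0

Derivation:
Slide left:
row 0: [2, 0, 16, 8] -> [2, 16, 8, 0]
row 1: [0, 4, 64, 0] -> [4, 64, 0, 0]
row 2: [8, 0, 0, 0] -> [8, 0, 0, 0]
row 3: [4, 64, 0, 0] -> [4, 64, 0, 0]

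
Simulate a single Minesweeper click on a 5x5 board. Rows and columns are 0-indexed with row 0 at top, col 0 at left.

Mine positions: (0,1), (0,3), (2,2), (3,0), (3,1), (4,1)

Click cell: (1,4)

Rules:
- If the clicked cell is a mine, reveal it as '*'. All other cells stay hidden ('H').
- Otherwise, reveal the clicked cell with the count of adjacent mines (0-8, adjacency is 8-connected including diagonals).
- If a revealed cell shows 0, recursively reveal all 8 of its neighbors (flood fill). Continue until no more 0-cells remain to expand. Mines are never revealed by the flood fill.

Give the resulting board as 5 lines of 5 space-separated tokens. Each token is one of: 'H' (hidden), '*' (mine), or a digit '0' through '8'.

H H H H H
H H H H 1
H H H H H
H H H H H
H H H H H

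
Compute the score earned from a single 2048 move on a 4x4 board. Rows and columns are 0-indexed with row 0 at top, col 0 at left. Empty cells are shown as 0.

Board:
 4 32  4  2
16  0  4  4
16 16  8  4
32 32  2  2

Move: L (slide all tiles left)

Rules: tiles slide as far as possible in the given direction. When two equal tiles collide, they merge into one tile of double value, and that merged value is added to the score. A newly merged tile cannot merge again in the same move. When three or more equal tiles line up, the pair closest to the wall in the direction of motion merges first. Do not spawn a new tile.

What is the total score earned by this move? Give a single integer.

Answer: 108

Derivation:
Slide left:
row 0: [4, 32, 4, 2] -> [4, 32, 4, 2]  score +0 (running 0)
row 1: [16, 0, 4, 4] -> [16, 8, 0, 0]  score +8 (running 8)
row 2: [16, 16, 8, 4] -> [32, 8, 4, 0]  score +32 (running 40)
row 3: [32, 32, 2, 2] -> [64, 4, 0, 0]  score +68 (running 108)
Board after move:
 4 32  4  2
16  8  0  0
32  8  4  0
64  4  0  0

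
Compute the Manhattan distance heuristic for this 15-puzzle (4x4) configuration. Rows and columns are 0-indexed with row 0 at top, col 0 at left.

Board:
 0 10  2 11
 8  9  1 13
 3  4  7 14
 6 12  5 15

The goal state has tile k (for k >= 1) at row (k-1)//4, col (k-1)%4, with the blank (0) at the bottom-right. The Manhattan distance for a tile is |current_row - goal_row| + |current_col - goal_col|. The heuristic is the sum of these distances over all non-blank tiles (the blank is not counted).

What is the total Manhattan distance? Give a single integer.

Tile 10: at (0,1), goal (2,1), distance |0-2|+|1-1| = 2
Tile 2: at (0,2), goal (0,1), distance |0-0|+|2-1| = 1
Tile 11: at (0,3), goal (2,2), distance |0-2|+|3-2| = 3
Tile 8: at (1,0), goal (1,3), distance |1-1|+|0-3| = 3
Tile 9: at (1,1), goal (2,0), distance |1-2|+|1-0| = 2
Tile 1: at (1,2), goal (0,0), distance |1-0|+|2-0| = 3
Tile 13: at (1,3), goal (3,0), distance |1-3|+|3-0| = 5
Tile 3: at (2,0), goal (0,2), distance |2-0|+|0-2| = 4
Tile 4: at (2,1), goal (0,3), distance |2-0|+|1-3| = 4
Tile 7: at (2,2), goal (1,2), distance |2-1|+|2-2| = 1
Tile 14: at (2,3), goal (3,1), distance |2-3|+|3-1| = 3
Tile 6: at (3,0), goal (1,1), distance |3-1|+|0-1| = 3
Tile 12: at (3,1), goal (2,3), distance |3-2|+|1-3| = 3
Tile 5: at (3,2), goal (1,0), distance |3-1|+|2-0| = 4
Tile 15: at (3,3), goal (3,2), distance |3-3|+|3-2| = 1
Sum: 2 + 1 + 3 + 3 + 2 + 3 + 5 + 4 + 4 + 1 + 3 + 3 + 3 + 4 + 1 = 42

Answer: 42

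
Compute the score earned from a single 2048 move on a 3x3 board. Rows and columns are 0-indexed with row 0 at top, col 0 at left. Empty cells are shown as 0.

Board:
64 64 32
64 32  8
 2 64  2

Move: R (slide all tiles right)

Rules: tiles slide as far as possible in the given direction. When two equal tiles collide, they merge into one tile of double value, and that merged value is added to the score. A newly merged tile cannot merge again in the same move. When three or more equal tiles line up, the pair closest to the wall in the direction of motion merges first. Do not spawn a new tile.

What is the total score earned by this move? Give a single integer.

Answer: 128

Derivation:
Slide right:
row 0: [64, 64, 32] -> [0, 128, 32]  score +128 (running 128)
row 1: [64, 32, 8] -> [64, 32, 8]  score +0 (running 128)
row 2: [2, 64, 2] -> [2, 64, 2]  score +0 (running 128)
Board after move:
  0 128  32
 64  32   8
  2  64   2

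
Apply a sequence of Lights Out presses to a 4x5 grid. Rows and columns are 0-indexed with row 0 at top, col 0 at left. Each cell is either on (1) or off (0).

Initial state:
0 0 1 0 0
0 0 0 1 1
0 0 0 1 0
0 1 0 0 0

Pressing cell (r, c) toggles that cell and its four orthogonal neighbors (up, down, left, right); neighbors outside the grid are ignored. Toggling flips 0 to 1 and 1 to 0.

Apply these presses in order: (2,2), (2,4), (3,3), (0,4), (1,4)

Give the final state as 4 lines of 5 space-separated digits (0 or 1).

Answer: 0 0 1 1 0
0 0 1 0 0
0 1 1 0 0
0 1 0 1 0

Derivation:
After press 1 at (2,2):
0 0 1 0 0
0 0 1 1 1
0 1 1 0 0
0 1 1 0 0

After press 2 at (2,4):
0 0 1 0 0
0 0 1 1 0
0 1 1 1 1
0 1 1 0 1

After press 3 at (3,3):
0 0 1 0 0
0 0 1 1 0
0 1 1 0 1
0 1 0 1 0

After press 4 at (0,4):
0 0 1 1 1
0 0 1 1 1
0 1 1 0 1
0 1 0 1 0

After press 5 at (1,4):
0 0 1 1 0
0 0 1 0 0
0 1 1 0 0
0 1 0 1 0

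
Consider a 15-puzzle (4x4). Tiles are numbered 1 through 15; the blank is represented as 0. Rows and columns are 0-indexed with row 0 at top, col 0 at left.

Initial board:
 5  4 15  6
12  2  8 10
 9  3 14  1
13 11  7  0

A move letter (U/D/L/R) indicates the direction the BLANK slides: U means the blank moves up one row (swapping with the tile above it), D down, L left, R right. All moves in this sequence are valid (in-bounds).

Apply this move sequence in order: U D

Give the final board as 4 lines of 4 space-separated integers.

After move 1 (U):
 5  4 15  6
12  2  8 10
 9  3 14  0
13 11  7  1

After move 2 (D):
 5  4 15  6
12  2  8 10
 9  3 14  1
13 11  7  0

Answer:  5  4 15  6
12  2  8 10
 9  3 14  1
13 11  7  0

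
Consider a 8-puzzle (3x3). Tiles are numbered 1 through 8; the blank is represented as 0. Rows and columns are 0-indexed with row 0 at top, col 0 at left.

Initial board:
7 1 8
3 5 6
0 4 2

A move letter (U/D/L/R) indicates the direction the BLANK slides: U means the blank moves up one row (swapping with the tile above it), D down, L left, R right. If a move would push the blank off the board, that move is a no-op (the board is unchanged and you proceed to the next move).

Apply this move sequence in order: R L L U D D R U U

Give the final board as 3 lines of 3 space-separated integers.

Answer: 7 0 8
3 1 6
4 5 2

Derivation:
After move 1 (R):
7 1 8
3 5 6
4 0 2

After move 2 (L):
7 1 8
3 5 6
0 4 2

After move 3 (L):
7 1 8
3 5 6
0 4 2

After move 4 (U):
7 1 8
0 5 6
3 4 2

After move 5 (D):
7 1 8
3 5 6
0 4 2

After move 6 (D):
7 1 8
3 5 6
0 4 2

After move 7 (R):
7 1 8
3 5 6
4 0 2

After move 8 (U):
7 1 8
3 0 6
4 5 2

After move 9 (U):
7 0 8
3 1 6
4 5 2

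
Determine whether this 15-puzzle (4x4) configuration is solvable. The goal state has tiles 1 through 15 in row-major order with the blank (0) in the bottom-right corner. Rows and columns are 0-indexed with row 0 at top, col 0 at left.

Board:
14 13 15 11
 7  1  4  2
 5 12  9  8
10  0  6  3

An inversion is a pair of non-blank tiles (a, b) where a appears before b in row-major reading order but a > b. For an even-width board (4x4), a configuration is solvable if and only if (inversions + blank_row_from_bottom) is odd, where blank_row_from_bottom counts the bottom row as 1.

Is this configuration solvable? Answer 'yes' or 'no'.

Answer: no

Derivation:
Inversions: 69
Blank is in row 3 (0-indexed from top), which is row 1 counting from the bottom (bottom = 1).
69 + 1 = 70, which is even, so the puzzle is not solvable.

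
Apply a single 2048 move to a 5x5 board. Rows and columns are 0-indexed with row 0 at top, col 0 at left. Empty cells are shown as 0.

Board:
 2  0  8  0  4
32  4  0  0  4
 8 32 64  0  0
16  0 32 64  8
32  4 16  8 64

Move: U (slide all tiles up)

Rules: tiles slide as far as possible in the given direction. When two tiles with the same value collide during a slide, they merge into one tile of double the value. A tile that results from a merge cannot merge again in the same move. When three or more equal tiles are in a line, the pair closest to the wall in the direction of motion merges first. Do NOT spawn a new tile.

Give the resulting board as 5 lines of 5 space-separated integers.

Answer:  2  4  8 64  8
32 32 64  8  8
 8  4 32  0 64
16  0 16  0  0
32  0  0  0  0

Derivation:
Slide up:
col 0: [2, 32, 8, 16, 32] -> [2, 32, 8, 16, 32]
col 1: [0, 4, 32, 0, 4] -> [4, 32, 4, 0, 0]
col 2: [8, 0, 64, 32, 16] -> [8, 64, 32, 16, 0]
col 3: [0, 0, 0, 64, 8] -> [64, 8, 0, 0, 0]
col 4: [4, 4, 0, 8, 64] -> [8, 8, 64, 0, 0]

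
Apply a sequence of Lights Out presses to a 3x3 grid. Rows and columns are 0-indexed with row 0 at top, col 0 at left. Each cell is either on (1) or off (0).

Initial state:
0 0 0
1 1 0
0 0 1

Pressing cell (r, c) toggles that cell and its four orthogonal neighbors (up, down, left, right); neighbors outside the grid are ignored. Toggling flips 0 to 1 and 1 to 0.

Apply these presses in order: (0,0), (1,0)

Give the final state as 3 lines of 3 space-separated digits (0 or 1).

After press 1 at (0,0):
1 1 0
0 1 0
0 0 1

After press 2 at (1,0):
0 1 0
1 0 0
1 0 1

Answer: 0 1 0
1 0 0
1 0 1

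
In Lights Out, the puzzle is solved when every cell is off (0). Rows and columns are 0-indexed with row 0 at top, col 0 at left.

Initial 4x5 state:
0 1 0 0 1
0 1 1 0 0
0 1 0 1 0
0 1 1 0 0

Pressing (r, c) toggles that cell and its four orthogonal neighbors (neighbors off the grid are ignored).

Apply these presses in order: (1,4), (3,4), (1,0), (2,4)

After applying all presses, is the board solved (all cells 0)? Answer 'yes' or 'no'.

Answer: no

Derivation:
After press 1 at (1,4):
0 1 0 0 0
0 1 1 1 1
0 1 0 1 1
0 1 1 0 0

After press 2 at (3,4):
0 1 0 0 0
0 1 1 1 1
0 1 0 1 0
0 1 1 1 1

After press 3 at (1,0):
1 1 0 0 0
1 0 1 1 1
1 1 0 1 0
0 1 1 1 1

After press 4 at (2,4):
1 1 0 0 0
1 0 1 1 0
1 1 0 0 1
0 1 1 1 0

Lights still on: 11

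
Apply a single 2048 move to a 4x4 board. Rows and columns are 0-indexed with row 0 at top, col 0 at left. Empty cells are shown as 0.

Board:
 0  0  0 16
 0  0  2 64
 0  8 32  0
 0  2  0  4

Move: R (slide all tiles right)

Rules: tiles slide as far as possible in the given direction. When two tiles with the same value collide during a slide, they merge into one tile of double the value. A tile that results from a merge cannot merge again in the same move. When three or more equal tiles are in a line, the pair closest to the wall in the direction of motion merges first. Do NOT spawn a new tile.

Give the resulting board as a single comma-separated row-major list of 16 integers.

Answer: 0, 0, 0, 16, 0, 0, 2, 64, 0, 0, 8, 32, 0, 0, 2, 4

Derivation:
Slide right:
row 0: [0, 0, 0, 16] -> [0, 0, 0, 16]
row 1: [0, 0, 2, 64] -> [0, 0, 2, 64]
row 2: [0, 8, 32, 0] -> [0, 0, 8, 32]
row 3: [0, 2, 0, 4] -> [0, 0, 2, 4]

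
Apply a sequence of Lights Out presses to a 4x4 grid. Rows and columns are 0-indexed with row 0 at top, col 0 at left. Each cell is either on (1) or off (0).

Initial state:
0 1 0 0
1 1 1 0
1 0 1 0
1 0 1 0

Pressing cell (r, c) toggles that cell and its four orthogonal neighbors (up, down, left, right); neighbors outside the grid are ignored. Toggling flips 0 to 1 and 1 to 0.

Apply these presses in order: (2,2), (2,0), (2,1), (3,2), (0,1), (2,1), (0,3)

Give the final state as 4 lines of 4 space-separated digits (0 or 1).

After press 1 at (2,2):
0 1 0 0
1 1 0 0
1 1 0 1
1 0 0 0

After press 2 at (2,0):
0 1 0 0
0 1 0 0
0 0 0 1
0 0 0 0

After press 3 at (2,1):
0 1 0 0
0 0 0 0
1 1 1 1
0 1 0 0

After press 4 at (3,2):
0 1 0 0
0 0 0 0
1 1 0 1
0 0 1 1

After press 5 at (0,1):
1 0 1 0
0 1 0 0
1 1 0 1
0 0 1 1

After press 6 at (2,1):
1 0 1 0
0 0 0 0
0 0 1 1
0 1 1 1

After press 7 at (0,3):
1 0 0 1
0 0 0 1
0 0 1 1
0 1 1 1

Answer: 1 0 0 1
0 0 0 1
0 0 1 1
0 1 1 1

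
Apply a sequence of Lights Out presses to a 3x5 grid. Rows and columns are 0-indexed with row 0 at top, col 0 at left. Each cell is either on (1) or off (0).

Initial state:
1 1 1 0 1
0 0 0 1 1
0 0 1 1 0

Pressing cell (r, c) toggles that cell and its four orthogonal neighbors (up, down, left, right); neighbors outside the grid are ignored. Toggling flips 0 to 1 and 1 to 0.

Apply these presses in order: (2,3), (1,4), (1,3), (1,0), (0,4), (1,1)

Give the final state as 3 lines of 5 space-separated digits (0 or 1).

Answer: 0 0 1 0 1
0 0 0 0 0
1 1 0 1 0

Derivation:
After press 1 at (2,3):
1 1 1 0 1
0 0 0 0 1
0 0 0 0 1

After press 2 at (1,4):
1 1 1 0 0
0 0 0 1 0
0 0 0 0 0

After press 3 at (1,3):
1 1 1 1 0
0 0 1 0 1
0 0 0 1 0

After press 4 at (1,0):
0 1 1 1 0
1 1 1 0 1
1 0 0 1 0

After press 5 at (0,4):
0 1 1 0 1
1 1 1 0 0
1 0 0 1 0

After press 6 at (1,1):
0 0 1 0 1
0 0 0 0 0
1 1 0 1 0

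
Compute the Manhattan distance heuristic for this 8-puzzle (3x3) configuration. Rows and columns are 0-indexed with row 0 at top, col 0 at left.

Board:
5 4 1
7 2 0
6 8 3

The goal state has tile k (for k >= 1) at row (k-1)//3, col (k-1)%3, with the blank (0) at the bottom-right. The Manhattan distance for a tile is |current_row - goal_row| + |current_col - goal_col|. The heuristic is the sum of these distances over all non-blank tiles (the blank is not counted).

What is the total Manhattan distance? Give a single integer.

Answer: 13

Derivation:
Tile 5: (0,0)->(1,1) = 2
Tile 4: (0,1)->(1,0) = 2
Tile 1: (0,2)->(0,0) = 2
Tile 7: (1,0)->(2,0) = 1
Tile 2: (1,1)->(0,1) = 1
Tile 6: (2,0)->(1,2) = 3
Tile 8: (2,1)->(2,1) = 0
Tile 3: (2,2)->(0,2) = 2
Sum: 2 + 2 + 2 + 1 + 1 + 3 + 0 + 2 = 13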